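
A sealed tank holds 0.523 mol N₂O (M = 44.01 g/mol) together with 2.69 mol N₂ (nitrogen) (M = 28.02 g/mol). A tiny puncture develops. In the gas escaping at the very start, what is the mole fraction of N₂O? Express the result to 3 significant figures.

Rate_i ∝ x_i/√M_i (Graham's law weighted by mole fraction), so the effusate composition follows n_i/√M_i.
x_N₂O(eff) = (n_N₂O/√M_N₂O) / (n_N₂O/√M_N₂O + n_N₂/√M_N₂)
= (0.523/√44.01) / (0.523/√44.01 + 2.69/√28.02) = 0.07884/(0.07884 + 0.5082) = 0.134.

0.134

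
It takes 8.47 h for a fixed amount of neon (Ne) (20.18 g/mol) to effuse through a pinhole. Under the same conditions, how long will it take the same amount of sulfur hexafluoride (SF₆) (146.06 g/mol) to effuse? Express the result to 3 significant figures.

22.8 h

Graham's law gives t_SF₆/t_Ne = √(M_SF₆/M_Ne) = √(146.06/20.18) = √7.238 = 2.690.
So the time for SF₆ is 8.47 × 2.690 = 22.8 h.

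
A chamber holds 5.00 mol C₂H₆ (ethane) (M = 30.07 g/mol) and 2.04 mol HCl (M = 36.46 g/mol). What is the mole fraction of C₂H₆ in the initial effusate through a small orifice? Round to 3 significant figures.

0.730

The effusion rate of species i is ∝ p_i/√M_i ∝ n_i/√M_i.
Mole fraction of C₂H₆ in the effusate = (n_C₂H₆/√M_C₂H₆) / (n_C₂H₆/√M_C₂H₆ + n_HCl/√M_HCl)
= (5.00/√30.07) / (5.00/√30.07 + 2.04/√36.46) = 0.9118/(0.9118 + 0.3378) = 0.730.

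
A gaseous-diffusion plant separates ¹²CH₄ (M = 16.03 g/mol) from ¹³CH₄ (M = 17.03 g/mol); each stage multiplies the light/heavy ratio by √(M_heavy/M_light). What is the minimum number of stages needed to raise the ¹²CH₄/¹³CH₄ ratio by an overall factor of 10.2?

Single-stage factor α = √(17.03/16.03), so ln α = ½ ln(1.06238) = 0.03026.
Need α^N ≥ 10.2 ⇒ N ≥ ln(10.2) / ln α = 2.322 / 0.03026 = 76.75.
Minimum whole number of stages: N = 77.

77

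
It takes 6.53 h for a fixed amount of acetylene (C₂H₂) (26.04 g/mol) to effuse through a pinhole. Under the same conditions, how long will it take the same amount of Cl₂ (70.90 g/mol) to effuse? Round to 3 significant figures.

From Graham's law, t_Cl₂/t_C₂H₂ = √(M_Cl₂/M_C₂H₂) = √(70.90/26.04) = √2.723 = 1.650.
So the time for Cl₂ is 6.53 × 1.650 = 10.8 h.

10.8 h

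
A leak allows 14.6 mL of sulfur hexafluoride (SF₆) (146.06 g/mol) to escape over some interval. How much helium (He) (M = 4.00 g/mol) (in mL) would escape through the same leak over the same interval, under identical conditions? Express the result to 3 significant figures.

88.2 mL

By Graham's law, rate_He/rate_SF₆ = √(M_SF₆/M_He) = √(146.06/4.00) = √36.52 = 6.043.
So the volume for He is 14.6 × 6.043 = 88.2 mL.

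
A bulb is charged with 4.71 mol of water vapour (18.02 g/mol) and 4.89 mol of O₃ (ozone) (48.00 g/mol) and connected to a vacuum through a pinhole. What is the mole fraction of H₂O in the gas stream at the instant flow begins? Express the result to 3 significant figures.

Rate_i ∝ x_i/√M_i (Graham's law weighted by mole fraction), so the effusate composition follows n_i/√M_i.
Mole fraction of H₂O in the effusate = (n_H₂O/√M_H₂O) / (n_H₂O/√M_H₂O + n_O₃/√M_O₃)
= (4.71/√18.02) / (4.71/√18.02 + 4.89/√48.00) = 1.110/(1.110 + 0.7058) = 0.611.

0.611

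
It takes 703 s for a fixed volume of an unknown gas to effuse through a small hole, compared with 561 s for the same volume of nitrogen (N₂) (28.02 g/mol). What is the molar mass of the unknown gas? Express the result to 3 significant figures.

From Graham's law, t_X/t_N₂ = √(M_X/M_N₂).
703/561 = 1.253 = √(M_X/28.02)
M_X = 28.02 × 1.253² = 28.02 × 1.570 = 44.0 g/mol

44.0 g/mol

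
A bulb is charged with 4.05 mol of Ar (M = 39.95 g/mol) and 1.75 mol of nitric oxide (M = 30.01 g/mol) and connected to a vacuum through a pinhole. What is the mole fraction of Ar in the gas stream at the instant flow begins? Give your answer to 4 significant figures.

0.6673

Each component's effusion rate ∝ (its partial pressure)·(1/√M) ∝ n_i/√M_i.
Mole fraction of Ar in the effusate = (n_Ar/√M_Ar) / (n_Ar/√M_Ar + n_NO/√M_NO)
= (4.05/√39.95) / (4.05/√39.95 + 1.75/√30.01) = 0.6408/(0.6408 + 0.3195) = 0.6673.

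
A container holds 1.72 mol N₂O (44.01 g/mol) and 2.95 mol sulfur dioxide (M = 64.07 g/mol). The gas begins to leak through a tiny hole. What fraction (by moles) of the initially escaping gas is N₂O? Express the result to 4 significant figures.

0.4130

Each component's effusion rate ∝ (its partial pressure)·(1/√M) ∝ n_i/√M_i.
x_N₂O(eff) = (n_N₂O/√M_N₂O) / (n_N₂O/√M_N₂O + n_SO₂/√M_SO₂)
= (1.72/√44.01) / (1.72/√44.01 + 2.95/√64.07) = 0.2593/(0.2593 + 0.3685) = 0.4130.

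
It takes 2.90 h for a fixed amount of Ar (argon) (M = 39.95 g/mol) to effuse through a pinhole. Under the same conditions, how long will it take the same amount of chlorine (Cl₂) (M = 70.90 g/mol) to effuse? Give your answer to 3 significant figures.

3.86 h

From Graham's law, t_Cl₂/t_Ar = √(M_Cl₂/M_Ar) = √(70.90/39.95) = √1.775 = 1.332.
So the time for Cl₂ is 2.90 × 1.332 = 3.86 h.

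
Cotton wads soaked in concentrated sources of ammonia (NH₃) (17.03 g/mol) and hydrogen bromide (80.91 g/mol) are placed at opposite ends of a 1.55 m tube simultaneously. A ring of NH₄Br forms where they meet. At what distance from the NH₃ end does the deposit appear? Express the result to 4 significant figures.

1.063 m

In equal time, each gas travels a distance ∝ its rate ∝ 1/√M, so d_NH₃/d_HBr = √(M_HBr/M_NH₃) = √(80.91/17.03) = 2.180.
With d_NH₃ + d_HBr = 1.55 m, d_HBr = 1.55/(1 + 2.180) = 0.4875 m.
d_NH₃ = 1.55 − 0.4875 = 1.063 m.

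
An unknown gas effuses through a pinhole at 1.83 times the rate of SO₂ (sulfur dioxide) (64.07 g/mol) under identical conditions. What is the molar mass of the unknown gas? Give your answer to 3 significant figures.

19.1 g/mol

By Graham's law, rate_X/rate_SO₂ = √(M_SO₂/M_X).
1.83 = √(64.07/M_X)
M_X = 64.07 / 1.83² = 64.07 / 3.349 = 19.1 g/mol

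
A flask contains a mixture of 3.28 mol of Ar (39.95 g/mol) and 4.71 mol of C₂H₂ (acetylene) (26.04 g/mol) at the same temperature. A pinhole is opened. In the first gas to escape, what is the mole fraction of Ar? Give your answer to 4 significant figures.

The effusion rate of species i is ∝ p_i/√M_i ∝ n_i/√M_i.
x_Ar(eff) = (n_Ar/√M_Ar) / (n_Ar/√M_Ar + n_C₂H₂/√M_C₂H₂)
= (3.28/√39.95) / (3.28/√39.95 + 4.71/√26.04) = 0.5189/(0.5189 + 0.9230) = 0.3599.

0.3599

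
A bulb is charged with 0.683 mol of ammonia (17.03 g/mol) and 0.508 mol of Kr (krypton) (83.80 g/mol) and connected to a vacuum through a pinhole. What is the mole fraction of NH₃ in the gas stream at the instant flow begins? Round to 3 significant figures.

Rate_i ∝ x_i/√M_i (Graham's law weighted by mole fraction), so the effusate composition follows n_i/√M_i.
So x_NH₃ in the escaping gas = (n_NH₃/√M_NH₃) / Σ(n_i/√M_i)
= (0.683/√17.03) / (0.683/√17.03 + 0.508/√83.80) = 0.1655/(0.1655 + 0.05549) = 0.749.

0.749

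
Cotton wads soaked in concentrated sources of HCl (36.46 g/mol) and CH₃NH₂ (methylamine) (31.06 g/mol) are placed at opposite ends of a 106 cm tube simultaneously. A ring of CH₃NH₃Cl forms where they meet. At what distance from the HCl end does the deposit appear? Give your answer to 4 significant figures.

50.88 cm

Distances travelled in equal time are proportional to diffusion rates, so d_HCl/d_CH₃NH₂ = √(M_CH₃NH₂/M_HCl) = √(31.06/36.46) = 0.9230.
With d_HCl + d_CH₃NH₂ = 106 cm, d_CH₃NH₂ = 106/(1 + 0.9230) = 55.12 cm.
d_HCl = 106 − 55.12 = 50.88 cm.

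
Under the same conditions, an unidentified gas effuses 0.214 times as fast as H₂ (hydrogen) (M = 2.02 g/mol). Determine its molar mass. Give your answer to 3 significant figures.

Since effusion rate ∝ 1/√M, rate_X/rate_H₂ = √(M_H₂/M_X).
0.214 = √(2.02/M_X)
M_X = 2.02 / 0.214² = 2.02 / 0.04580 = 44.1 g/mol

44.1 g/mol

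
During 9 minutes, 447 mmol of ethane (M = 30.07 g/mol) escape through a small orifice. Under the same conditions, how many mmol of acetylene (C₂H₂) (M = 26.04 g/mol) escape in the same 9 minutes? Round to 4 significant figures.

By Graham's law, rate_C₂H₂/rate_C₂H₆ = √(M_C₂H₆/M_C₂H₂) = √(30.07/26.04) = √1.155 = 1.075.
So the amount for C₂H₂ is 447 × 1.075 = 480.3 mmol.

480.3 mmol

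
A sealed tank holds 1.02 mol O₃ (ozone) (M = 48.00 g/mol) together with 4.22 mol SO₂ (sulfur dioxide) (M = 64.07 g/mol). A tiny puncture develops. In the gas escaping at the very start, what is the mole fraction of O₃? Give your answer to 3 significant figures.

0.218

Effusion rate of each component ∝ n_i/√M_i (partial pressure × 1/√M).
Mole fraction of O₃ in the effusate = (n_O₃/√M_O₃) / (n_O₃/√M_O₃ + n_SO₂/√M_SO₂)
= (1.02/√48.00) / (1.02/√48.00 + 4.22/√64.07) = 0.1472/(0.1472 + 0.5272) = 0.218.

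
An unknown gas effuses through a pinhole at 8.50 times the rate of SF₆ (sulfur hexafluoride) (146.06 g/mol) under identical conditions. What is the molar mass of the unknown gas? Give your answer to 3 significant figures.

2.02 g/mol

By Graham's law, rate_X/rate_SF₆ = √(M_SF₆/M_X).
8.50 = √(146.06/M_X)
M_X = 146.06 / 8.50² = 146.06 / 72.25 = 2.02 g/mol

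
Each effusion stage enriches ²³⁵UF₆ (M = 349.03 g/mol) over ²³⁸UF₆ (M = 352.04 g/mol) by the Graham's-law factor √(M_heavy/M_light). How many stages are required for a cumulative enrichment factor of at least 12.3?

Per stage α = (352.04/349.03)^(1/2) = 1.00862^0.5, giving ln α = 0.004293.
Need α^N ≥ 12.3 ⇒ N ≥ ln(12.3) / ln α = 2.510 / 0.004293 = 584.52.
Minimum whole number of stages: N = 585.

585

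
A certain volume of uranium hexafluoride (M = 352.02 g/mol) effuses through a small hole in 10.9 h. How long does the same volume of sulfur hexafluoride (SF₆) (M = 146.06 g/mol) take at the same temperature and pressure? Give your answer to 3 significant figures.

Using Graham's law: t_SF₆/t_UF₆ = √(M_SF₆/M_UF₆) = √(146.06/352.02) = √0.4149 = 0.6441.
So the time for SF₆ is 10.9 × 0.6441 = 7.02 h.

7.02 h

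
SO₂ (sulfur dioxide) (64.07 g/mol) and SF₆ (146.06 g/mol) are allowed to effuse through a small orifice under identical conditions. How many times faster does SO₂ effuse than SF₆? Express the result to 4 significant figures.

From Graham's law, rate_SO₂/rate_SF₆ = √(M_SF₆/M_SO₂) = √(146.06/64.07) = √2.280 = 1.510.

1.510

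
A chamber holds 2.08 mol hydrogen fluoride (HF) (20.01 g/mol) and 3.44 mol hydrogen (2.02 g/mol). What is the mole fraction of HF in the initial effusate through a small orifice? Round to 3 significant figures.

Rate_i ∝ x_i/√M_i (Graham's law weighted by mole fraction), so the effusate composition follows n_i/√M_i.
x_HF(eff) = (n_HF/√M_HF) / (n_HF/√M_HF + n_H₂/√M_H₂)
= (2.08/√20.01) / (2.08/√20.01 + 3.44/√2.02) = 0.4650/(0.4650 + 2.420) = 0.161.

0.161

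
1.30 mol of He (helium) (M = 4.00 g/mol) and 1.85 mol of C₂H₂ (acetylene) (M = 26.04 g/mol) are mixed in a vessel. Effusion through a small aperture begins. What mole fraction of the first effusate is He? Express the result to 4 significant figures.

0.6420

Each component's effusion rate ∝ (its partial pressure)·(1/√M) ∝ n_i/√M_i.
Mole fraction of He in the effusate = (n_He/√M_He) / (n_He/√M_He + n_C₂H₂/√M_C₂H₂)
= (1.30/√4.00) / (1.30/√4.00 + 1.85/√26.04) = 0.6500/(0.6500 + 0.3625) = 0.6420.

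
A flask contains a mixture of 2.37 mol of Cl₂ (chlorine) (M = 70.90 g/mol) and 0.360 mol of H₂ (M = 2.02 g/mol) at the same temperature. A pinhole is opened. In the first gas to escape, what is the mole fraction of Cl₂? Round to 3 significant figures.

0.526

Effusion rate of each component ∝ n_i/√M_i (partial pressure × 1/√M).
Mole fraction of Cl₂ in the effusate = (n_Cl₂/√M_Cl₂) / (n_Cl₂/√M_Cl₂ + n_H₂/√M_H₂)
= (2.37/√70.90) / (2.37/√70.90 + 0.360/√2.02) = 0.2815/(0.2815 + 0.2533) = 0.526.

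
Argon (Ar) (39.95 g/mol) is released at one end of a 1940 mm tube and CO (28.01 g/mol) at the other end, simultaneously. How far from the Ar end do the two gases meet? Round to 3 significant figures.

884 mm

In equal time, each gas travels a distance ∝ its rate ∝ 1/√M, so d_Ar/d_CO = √(M_CO/M_Ar) = √(28.01/39.95) = 0.8373.
With d_Ar + d_CO = 1940 mm, d_CO = 1940/(1 + 0.8373) = 1056 mm.
d_Ar = 1940 − 1056 = 884 mm.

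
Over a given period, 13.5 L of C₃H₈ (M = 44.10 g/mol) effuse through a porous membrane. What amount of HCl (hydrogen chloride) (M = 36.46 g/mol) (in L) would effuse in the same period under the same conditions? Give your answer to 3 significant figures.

14.8 L

By Graham's law, rate_HCl/rate_C₃H₈ = √(M_C₃H₈/M_HCl) = √(44.10/36.46) = √1.210 = 1.100.
So the volume for HCl is 13.5 × 1.100 = 14.8 L.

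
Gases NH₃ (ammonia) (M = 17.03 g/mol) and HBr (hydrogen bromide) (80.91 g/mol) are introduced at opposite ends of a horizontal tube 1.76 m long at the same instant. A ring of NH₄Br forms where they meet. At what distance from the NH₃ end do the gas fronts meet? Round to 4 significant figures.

In equal time, each gas travels a distance ∝ its rate ∝ 1/√M, so d_NH₃/d_HBr = √(M_HBr/M_NH₃) = √(80.91/17.03) = 2.180.
With d_NH₃ + d_HBr = 1.76 m, d_HBr = 1.76/(1 + 2.180) = 0.5535 m.
d_NH₃ = 1.76 − 0.5535 = 1.206 m.

1.206 m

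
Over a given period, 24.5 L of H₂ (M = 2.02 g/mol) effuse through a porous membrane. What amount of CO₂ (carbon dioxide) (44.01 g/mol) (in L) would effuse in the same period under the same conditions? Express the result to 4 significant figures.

Using Graham's law: rate_CO₂/rate_H₂ = √(M_H₂/M_CO₂) = √(2.02/44.01) = √0.04590 = 0.2142.
So the volume for CO₂ is 24.5 × 0.2142 = 5.249 L.

5.249 L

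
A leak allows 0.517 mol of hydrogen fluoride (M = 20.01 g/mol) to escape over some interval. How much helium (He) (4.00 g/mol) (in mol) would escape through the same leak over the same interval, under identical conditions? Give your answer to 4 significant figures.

From Graham's law, rate_He/rate_HF = √(M_HF/M_He) = √(20.01/4.00) = √5.003 = 2.237.
So the amount for He is 0.517 × 2.237 = 1.156 mol.

1.156 mol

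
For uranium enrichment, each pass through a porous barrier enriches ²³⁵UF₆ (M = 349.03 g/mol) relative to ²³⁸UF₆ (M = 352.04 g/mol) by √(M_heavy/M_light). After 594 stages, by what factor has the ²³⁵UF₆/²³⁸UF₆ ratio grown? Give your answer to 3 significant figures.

12.8

Each stage multiplies the ratio by α = √(352.04/349.03), so after 594 stages the overall factor is α^594 = (352.04/349.03)^(594/2).
= 1.00862^297 = 12.8.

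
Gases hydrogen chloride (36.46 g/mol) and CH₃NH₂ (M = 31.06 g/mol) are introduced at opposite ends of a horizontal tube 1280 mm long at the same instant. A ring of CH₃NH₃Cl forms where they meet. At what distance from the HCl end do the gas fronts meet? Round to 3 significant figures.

The fronts meet when d_HCl + d_CH₃NH₂ = L with d_HCl/d_CH₃NH₂ = √(M_CH₃NH₂/M_HCl) (Graham's law). Here √(M_CH₃NH₂/M_HCl) = √(31.06/36.46) = 0.9230.
With d_HCl + d_CH₃NH₂ = 1280 mm, d_CH₃NH₂ = 1280/(1 + 0.9230) = 665.6 mm.
d_HCl = 1280 − 665.6 = 614 mm.

614 mm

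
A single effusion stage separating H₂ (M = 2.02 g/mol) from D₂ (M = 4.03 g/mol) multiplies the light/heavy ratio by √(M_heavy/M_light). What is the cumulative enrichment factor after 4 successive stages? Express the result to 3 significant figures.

3.98

The single-stage factor is √(M_heavy/M_light), so 4 stages give [√(4.03/2.02)]^4 = (4.03/2.02)^(4/2).
= 1.99505^2 = 3.98.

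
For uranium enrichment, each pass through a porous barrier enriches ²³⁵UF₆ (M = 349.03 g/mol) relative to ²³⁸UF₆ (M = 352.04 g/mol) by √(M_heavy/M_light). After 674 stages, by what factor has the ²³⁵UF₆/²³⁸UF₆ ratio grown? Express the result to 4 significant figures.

18.06

Each stage multiplies the ratio by α = √(352.04/349.03), so after 674 stages the overall factor is α^674 = (352.04/349.03)^(674/2).
= 1.00862^337 = 18.06.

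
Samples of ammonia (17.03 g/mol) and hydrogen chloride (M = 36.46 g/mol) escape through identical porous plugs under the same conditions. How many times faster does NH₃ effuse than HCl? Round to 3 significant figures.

1.46

Since effusion rate ∝ 1/√M, rate_NH₃/rate_HCl = √(M_HCl/M_NH₃) = √(36.46/17.03) = √2.141 = 1.46.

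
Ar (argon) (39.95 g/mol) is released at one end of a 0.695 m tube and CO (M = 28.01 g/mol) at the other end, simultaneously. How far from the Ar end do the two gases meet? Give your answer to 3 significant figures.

Graham's law gives d_Ar/d_CO = rate_Ar/rate_CO = √(M_CO/M_Ar) = √(28.01/39.95) = 0.8373.
With d_Ar + d_CO = 0.695 m, d_CO = 0.695/(1 + 0.8373) = 0.3783 m.
d_Ar = 0.695 − 0.3783 = 0.317 m.

0.317 m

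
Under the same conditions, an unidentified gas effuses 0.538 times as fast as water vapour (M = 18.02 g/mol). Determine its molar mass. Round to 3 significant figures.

62.3 g/mol

Graham's law gives rate_X/rate_H₂O = √(M_H₂O/M_X).
0.538 = √(18.02/M_X)
M_X = 18.02 / 0.538² = 18.02 / 0.2894 = 62.3 g/mol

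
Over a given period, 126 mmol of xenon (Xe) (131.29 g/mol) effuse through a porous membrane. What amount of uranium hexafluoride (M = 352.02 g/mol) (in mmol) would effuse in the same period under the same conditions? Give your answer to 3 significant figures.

From Graham's law, rate_UF₆/rate_Xe = √(M_Xe/M_UF₆) = √(131.29/352.02) = √0.3730 = 0.6107.
So the amount for UF₆ is 126 × 0.6107 = 76.9 mmol.

76.9 mmol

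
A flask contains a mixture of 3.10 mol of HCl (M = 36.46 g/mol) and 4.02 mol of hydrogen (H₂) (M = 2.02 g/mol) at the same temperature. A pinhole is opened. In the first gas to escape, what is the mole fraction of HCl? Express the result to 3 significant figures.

0.154

The effusion rate of species i is ∝ p_i/√M_i ∝ n_i/√M_i.
Mole fraction of HCl in the effusate = (n_HCl/√M_HCl) / (n_HCl/√M_HCl + n_H₂/√M_H₂)
= (3.10/√36.46) / (3.10/√36.46 + 4.02/√2.02) = 0.5134/(0.5134 + 2.828) = 0.154.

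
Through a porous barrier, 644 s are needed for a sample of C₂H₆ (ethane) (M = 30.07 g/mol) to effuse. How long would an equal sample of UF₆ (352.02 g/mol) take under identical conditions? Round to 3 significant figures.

2200 s

By Graham's law, t_UF₆/t_C₂H₆ = √(M_UF₆/M_C₂H₆) = √(352.02/30.07) = √11.71 = 3.422.
So the time for UF₆ is 644 × 3.422 = 2200 s.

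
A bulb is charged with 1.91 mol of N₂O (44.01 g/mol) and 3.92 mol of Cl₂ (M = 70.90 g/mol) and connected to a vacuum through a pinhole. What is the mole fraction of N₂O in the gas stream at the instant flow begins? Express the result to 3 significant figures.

The effusion rate of species i is ∝ p_i/√M_i ∝ n_i/√M_i.
x_N₂O(eff) = (n_N₂O/√M_N₂O) / (n_N₂O/√M_N₂O + n_Cl₂/√M_Cl₂)
= (1.91/√44.01) / (1.91/√44.01 + 3.92/√70.90) = 0.2879/(0.2879 + 0.4655) = 0.382.

0.382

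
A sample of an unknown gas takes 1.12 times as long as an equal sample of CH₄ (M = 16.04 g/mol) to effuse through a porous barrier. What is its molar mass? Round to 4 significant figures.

Since effusion rate ∝ 1/√M, t_X/t_CH₄ = √(M_X/M_CH₄).
1.12 = √(M_X/16.04)
M_X = 16.04 × 1.12² = 16.04 × 1.254 = 20.12 g/mol

20.12 g/mol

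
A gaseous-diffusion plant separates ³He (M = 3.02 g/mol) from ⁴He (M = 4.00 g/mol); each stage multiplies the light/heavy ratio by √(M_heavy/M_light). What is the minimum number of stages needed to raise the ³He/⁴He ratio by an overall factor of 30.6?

25

Single-stage factor α = √(4.00/3.02), so ln α = ½ ln(1.32450) = 0.1405.
Need α^N ≥ 30.6 ⇒ N ≥ ln(30.6) / ln α = 3.421 / 0.1405 = 24.35.
Minimum whole number of stages: N = 25.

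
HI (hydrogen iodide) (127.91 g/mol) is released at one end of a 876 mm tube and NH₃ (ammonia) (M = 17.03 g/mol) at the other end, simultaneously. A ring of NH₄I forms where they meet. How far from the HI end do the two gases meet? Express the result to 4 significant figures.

234.2 mm

In equal time, each gas travels a distance ∝ its rate ∝ 1/√M, so d_HI/d_NH₃ = √(M_NH₃/M_HI) = √(17.03/127.91) = 0.3649.
With d_HI + d_NH₃ = 876 mm, d_NH₃ = 876/(1 + 0.3649) = 641.8 mm.
d_HI = 876 − 641.8 = 234.2 mm.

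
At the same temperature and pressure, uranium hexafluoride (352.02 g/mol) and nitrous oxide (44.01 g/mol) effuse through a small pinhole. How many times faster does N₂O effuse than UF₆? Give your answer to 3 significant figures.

2.83

From Graham's law, rate_N₂O/rate_UF₆ = √(M_UF₆/M_N₂O) = √(352.02/44.01) = √7.999 = 2.83.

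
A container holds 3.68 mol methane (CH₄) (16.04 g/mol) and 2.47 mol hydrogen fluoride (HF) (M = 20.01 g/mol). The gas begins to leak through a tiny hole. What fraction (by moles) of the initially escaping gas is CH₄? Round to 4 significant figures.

Effusion rate of each component ∝ n_i/√M_i (partial pressure × 1/√M).
Mole fraction of CH₄ in the effusate = (n_CH₄/√M_CH₄) / (n_CH₄/√M_CH₄ + n_HF/√M_HF)
= (3.68/√16.04) / (3.68/√16.04 + 2.47/√20.01) = 0.9189/(0.9189 + 0.5522) = 0.6246.

0.6246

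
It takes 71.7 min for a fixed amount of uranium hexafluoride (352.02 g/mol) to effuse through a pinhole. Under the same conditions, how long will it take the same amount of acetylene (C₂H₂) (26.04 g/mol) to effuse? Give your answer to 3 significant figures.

19.5 min

Graham's law gives t_C₂H₂/t_UF₆ = √(M_C₂H₂/M_UF₆) = √(26.04/352.02) = √0.07397 = 0.2720.
So the time for C₂H₂ is 71.7 × 0.2720 = 19.5 min.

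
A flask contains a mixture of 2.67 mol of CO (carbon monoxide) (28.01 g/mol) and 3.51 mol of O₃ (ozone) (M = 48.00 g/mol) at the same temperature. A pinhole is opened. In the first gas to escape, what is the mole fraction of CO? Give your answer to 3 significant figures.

Each component's effusion rate ∝ (its partial pressure)·(1/√M) ∝ n_i/√M_i.
Mole fraction of CO in the effusate = (n_CO/√M_CO) / (n_CO/√M_CO + n_O₃/√M_O₃)
= (2.67/√28.01) / (2.67/√28.01 + 3.51/√48.00) = 0.5045/(0.5045 + 0.5066) = 0.499.

0.499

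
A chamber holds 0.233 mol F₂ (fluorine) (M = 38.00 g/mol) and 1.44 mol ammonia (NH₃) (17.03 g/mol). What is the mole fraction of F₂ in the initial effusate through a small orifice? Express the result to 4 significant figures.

Effusion rate of each component ∝ n_i/√M_i (partial pressure × 1/√M).
So x_F₂ in the escaping gas = (n_F₂/√M_F₂) / Σ(n_i/√M_i)
= (0.233/√38.00) / (0.233/√38.00 + 1.44/√17.03) = 0.03780/(0.03780 + 0.3489) = 0.09773.

0.09773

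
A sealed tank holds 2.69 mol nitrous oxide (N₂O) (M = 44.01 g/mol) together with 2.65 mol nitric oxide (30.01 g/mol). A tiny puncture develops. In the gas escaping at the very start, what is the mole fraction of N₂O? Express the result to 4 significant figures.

The effusion rate of species i is ∝ p_i/√M_i ∝ n_i/√M_i.
x_N₂O(eff) = (n_N₂O/√M_N₂O) / (n_N₂O/√M_N₂O + n_NO/√M_NO)
= (2.69/√44.01) / (2.69/√44.01 + 2.65/√30.01) = 0.4055/(0.4055 + 0.4837) = 0.4560.

0.4560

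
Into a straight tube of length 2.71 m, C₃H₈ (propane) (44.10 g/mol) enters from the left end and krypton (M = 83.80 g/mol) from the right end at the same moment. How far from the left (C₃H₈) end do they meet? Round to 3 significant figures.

The fronts meet when d_C₃H₈ + d_Kr = L with d_C₃H₈/d_Kr = √(M_Kr/M_C₃H₈) (Graham's law). Here √(M_Kr/M_C₃H₈) = √(83.80/44.10) = 1.378.
With d_C₃H₈ + d_Kr = 2.71 m, d_Kr = 2.71/(1 + 1.378) = 1.139 m.
d_C₃H₈ = 2.71 − 1.139 = 1.57 m.

1.57 m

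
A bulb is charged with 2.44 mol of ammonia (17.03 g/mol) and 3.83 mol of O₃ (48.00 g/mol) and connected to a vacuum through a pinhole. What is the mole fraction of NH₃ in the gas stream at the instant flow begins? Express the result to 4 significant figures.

The effusion rate of species i is ∝ p_i/√M_i ∝ n_i/√M_i.
x_NH₃(eff) = (n_NH₃/√M_NH₃) / (n_NH₃/√M_NH₃ + n_O₃/√M_O₃)
= (2.44/√17.03) / (2.44/√17.03 + 3.83/√48.00) = 0.5913/(0.5913 + 0.5528) = 0.5168.

0.5168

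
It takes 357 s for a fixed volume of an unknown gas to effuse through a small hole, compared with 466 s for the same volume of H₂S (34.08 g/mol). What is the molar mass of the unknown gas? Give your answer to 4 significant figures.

20.00 g/mol

Graham's law gives t_X/t_H₂S = √(M_X/M_H₂S).
357/466 = 0.7661 = √(M_X/34.08)
M_X = 34.08 × 0.7661² = 34.08 × 0.5869 = 20.00 g/mol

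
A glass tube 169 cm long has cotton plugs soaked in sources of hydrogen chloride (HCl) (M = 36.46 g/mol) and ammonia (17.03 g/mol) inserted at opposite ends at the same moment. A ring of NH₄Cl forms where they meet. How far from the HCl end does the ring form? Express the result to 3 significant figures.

In equal time, each gas travels a distance ∝ its rate ∝ 1/√M, so d_HCl/d_NH₃ = √(M_NH₃/M_HCl) = √(17.03/36.46) = 0.6834.
With d_HCl + d_NH₃ = 169 cm, d_NH₃ = 169/(1 + 0.6834) = 100.4 cm.
d_HCl = 169 − 100.4 = 68.6 cm.

68.6 cm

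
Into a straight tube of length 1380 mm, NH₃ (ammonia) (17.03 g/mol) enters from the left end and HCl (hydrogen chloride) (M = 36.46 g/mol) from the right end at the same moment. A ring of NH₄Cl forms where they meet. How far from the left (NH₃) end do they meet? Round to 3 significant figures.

Graham's law gives d_NH₃/d_HCl = rate_NH₃/rate_HCl = √(M_HCl/M_NH₃) = √(36.46/17.03) = 1.463.
With d_NH₃ + d_HCl = 1380 mm, d_HCl = 1380/(1 + 1.463) = 560.2 mm.
d_NH₃ = 1380 − 560.2 = 820 mm.

820 mm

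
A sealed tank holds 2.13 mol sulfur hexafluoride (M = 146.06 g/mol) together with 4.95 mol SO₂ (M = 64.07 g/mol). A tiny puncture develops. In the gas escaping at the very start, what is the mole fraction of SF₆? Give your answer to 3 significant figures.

0.222

Effusion rate of each component ∝ n_i/√M_i (partial pressure × 1/√M).
Mole fraction of SF₆ in the effusate = (n_SF₆/√M_SF₆) / (n_SF₆/√M_SF₆ + n_SO₂/√M_SO₂)
= (2.13/√146.06) / (2.13/√146.06 + 4.95/√64.07) = 0.1762/(0.1762 + 0.6184) = 0.222.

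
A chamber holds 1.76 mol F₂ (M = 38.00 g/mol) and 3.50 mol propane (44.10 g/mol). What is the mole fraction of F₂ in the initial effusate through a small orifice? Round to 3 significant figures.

0.351

Rate_i ∝ x_i/√M_i (Graham's law weighted by mole fraction), so the effusate composition follows n_i/√M_i.
So x_F₂ in the escaping gas = (n_F₂/√M_F₂) / Σ(n_i/√M_i)
= (1.76/√38.00) / (1.76/√38.00 + 3.50/√44.10) = 0.2855/(0.2855 + 0.5270) = 0.351.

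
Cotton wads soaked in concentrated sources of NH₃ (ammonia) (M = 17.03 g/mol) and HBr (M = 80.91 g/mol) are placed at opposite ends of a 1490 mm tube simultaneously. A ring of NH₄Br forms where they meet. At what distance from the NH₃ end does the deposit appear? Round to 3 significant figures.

Graham's law gives d_NH₃/d_HBr = rate_NH₃/rate_HBr = √(M_HBr/M_NH₃) = √(80.91/17.03) = 2.180.
With d_NH₃ + d_HBr = 1490 mm, d_HBr = 1490/(1 + 2.180) = 468.6 mm.
d_NH₃ = 1490 − 468.6 = 1020 mm.

1020 mm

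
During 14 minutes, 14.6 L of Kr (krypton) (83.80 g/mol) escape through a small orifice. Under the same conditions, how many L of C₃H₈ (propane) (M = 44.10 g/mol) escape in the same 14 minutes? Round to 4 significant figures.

20.13 L

Since effusion rate ∝ 1/√M, rate_C₃H₈/rate_Kr = √(M_Kr/M_C₃H₈) = √(83.80/44.10) = √1.900 = 1.378.
So the volume for C₃H₈ is 14.6 × 1.378 = 20.13 L.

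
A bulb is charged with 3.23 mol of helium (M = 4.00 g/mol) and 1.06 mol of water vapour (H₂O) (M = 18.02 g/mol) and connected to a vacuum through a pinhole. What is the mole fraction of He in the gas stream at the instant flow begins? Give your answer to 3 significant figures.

0.866

Rate_i ∝ x_i/√M_i (Graham's law weighted by mole fraction), so the effusate composition follows n_i/√M_i.
x_He(eff) = (n_He/√M_He) / (n_He/√M_He + n_H₂O/√M_H₂O)
= (3.23/√4.00) / (3.23/√4.00 + 1.06/√18.02) = 1.615/(1.615 + 0.2497) = 0.866.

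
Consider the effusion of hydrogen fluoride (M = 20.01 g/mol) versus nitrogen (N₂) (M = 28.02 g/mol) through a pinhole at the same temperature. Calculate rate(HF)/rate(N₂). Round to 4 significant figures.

From Graham's law, rate_HF/rate_N₂ = √(M_N₂/M_HF) = √(28.02/20.01) = √1.400 = 1.183.

1.183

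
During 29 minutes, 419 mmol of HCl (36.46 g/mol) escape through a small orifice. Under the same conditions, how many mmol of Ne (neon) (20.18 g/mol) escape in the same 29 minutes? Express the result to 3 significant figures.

By Graham's law, rate_Ne/rate_HCl = √(M_HCl/M_Ne) = √(36.46/20.18) = √1.807 = 1.344.
So the amount for Ne is 419 × 1.344 = 563 mmol.

563 mmol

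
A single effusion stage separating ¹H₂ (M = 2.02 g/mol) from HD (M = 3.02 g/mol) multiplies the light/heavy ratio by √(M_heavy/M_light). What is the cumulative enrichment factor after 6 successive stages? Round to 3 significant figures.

Each stage multiplies the ratio by α = √(3.02/2.02), so after 6 stages the overall factor is α^6 = (3.02/2.02)^(6/2).
= 1.49505^3 = 3.34.

3.34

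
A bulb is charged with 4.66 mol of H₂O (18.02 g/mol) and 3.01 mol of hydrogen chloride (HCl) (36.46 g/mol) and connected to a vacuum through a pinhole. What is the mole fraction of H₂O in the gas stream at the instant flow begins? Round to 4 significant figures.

0.6877

Effusion rate of each component ∝ n_i/√M_i (partial pressure × 1/√M).
Mole fraction of H₂O in the effusate = (n_H₂O/√M_H₂O) / (n_H₂O/√M_H₂O + n_HCl/√M_HCl)
= (4.66/√18.02) / (4.66/√18.02 + 3.01/√36.46) = 1.098/(1.098 + 0.4985) = 0.6877.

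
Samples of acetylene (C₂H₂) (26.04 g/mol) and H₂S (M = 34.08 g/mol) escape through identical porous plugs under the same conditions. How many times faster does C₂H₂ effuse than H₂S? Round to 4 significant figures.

1.144

From Graham's law, rate_C₂H₂/rate_H₂S = √(M_H₂S/M_C₂H₂) = √(34.08/26.04) = √1.309 = 1.144.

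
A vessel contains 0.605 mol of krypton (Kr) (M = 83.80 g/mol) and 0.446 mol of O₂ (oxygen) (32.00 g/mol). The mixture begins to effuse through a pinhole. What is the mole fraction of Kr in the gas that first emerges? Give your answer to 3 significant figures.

0.456

Effusion rate of each component ∝ n_i/√M_i (partial pressure × 1/√M).
x_Kr(eff) = (n_Kr/√M_Kr) / (n_Kr/√M_Kr + n_O₂/√M_O₂)
= (0.605/√83.80) / (0.605/√83.80 + 0.446/√32.00) = 0.06609/(0.06609 + 0.07884) = 0.456.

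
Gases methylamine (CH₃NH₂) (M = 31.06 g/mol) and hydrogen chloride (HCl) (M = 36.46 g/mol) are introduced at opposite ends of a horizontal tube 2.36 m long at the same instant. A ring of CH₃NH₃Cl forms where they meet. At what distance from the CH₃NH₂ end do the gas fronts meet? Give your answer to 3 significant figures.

In equal time, each gas travels a distance ∝ its rate ∝ 1/√M, so d_CH₃NH₂/d_HCl = √(M_HCl/M_CH₃NH₂) = √(36.46/31.06) = 1.083.
With d_CH₃NH₂ + d_HCl = 2.36 m, d_HCl = 2.36/(1 + 1.083) = 1.133 m.
d_CH₃NH₂ = 2.36 − 1.133 = 1.23 m.

1.23 m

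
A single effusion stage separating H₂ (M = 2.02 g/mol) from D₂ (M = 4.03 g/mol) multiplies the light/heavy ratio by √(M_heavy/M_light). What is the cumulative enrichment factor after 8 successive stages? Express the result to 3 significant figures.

15.8

After 8 stages the ratio has grown by (√(4.03/2.02))^8 = (4.03/2.02)^(8/2).
= 1.99505^4 = 15.8.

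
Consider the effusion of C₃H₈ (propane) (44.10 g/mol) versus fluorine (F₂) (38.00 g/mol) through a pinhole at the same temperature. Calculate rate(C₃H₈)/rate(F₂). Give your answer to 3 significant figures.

0.928

From Graham's law, rate_C₃H₈/rate_F₂ = √(M_F₂/M_C₃H₈) = √(38.00/44.10) = √0.8617 = 0.928.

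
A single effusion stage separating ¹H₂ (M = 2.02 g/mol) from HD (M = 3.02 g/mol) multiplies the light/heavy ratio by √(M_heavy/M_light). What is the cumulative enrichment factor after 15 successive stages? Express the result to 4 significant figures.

The single-stage factor is √(M_heavy/M_light), so 15 stages give [√(3.02/2.02)]^15 = (3.02/2.02)^(15/2).
= 1.49505^(15/2) = 20.41.

20.41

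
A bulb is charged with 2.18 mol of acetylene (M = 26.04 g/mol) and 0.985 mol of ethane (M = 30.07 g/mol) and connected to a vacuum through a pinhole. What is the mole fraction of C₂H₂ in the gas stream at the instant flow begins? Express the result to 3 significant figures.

Effusion rate of each component ∝ n_i/√M_i (partial pressure × 1/√M).
x_C₂H₂(eff) = (n_C₂H₂/√M_C₂H₂) / (n_C₂H₂/√M_C₂H₂ + n_C₂H₆/√M_C₂H₆)
= (2.18/√26.04) / (2.18/√26.04 + 0.985/√30.07) = 0.4272/(0.4272 + 0.1796) = 0.704.

0.704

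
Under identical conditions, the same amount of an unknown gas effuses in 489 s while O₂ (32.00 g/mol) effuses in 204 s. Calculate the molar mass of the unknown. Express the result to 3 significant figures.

By Graham's law, t_X/t_O₂ = √(M_X/M_O₂).
489/204 = 2.397 = √(M_X/32.00)
M_X = 32.00 × 2.397² = 32.00 × 5.746 = 184 g/mol

184 g/mol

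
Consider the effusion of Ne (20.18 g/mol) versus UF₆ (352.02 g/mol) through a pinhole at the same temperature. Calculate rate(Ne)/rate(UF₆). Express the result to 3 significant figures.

4.18

From Graham's law, rate_Ne/rate_UF₆ = √(M_UF₆/M_Ne) = √(352.02/20.18) = √17.44 = 4.18.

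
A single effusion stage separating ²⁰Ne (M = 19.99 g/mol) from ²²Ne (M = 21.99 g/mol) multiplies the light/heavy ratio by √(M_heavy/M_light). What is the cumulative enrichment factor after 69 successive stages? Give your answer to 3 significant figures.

The single-stage factor is √(M_heavy/M_light), so 69 stages give [√(21.99/19.99)]^69 = (21.99/19.99)^(69/2).
= 1.10005^(69/2) = 26.8.

26.8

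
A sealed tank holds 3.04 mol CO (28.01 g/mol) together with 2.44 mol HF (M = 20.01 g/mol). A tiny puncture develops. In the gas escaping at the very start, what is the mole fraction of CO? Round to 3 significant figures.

Rate_i ∝ x_i/√M_i (Graham's law weighted by mole fraction), so the effusate composition follows n_i/√M_i.
Mole fraction of CO in the effusate = (n_CO/√M_CO) / (n_CO/√M_CO + n_HF/√M_HF)
= (3.04/√28.01) / (3.04/√28.01 + 2.44/√20.01) = 0.5744/(0.5744 + 0.5455) = 0.513.

0.513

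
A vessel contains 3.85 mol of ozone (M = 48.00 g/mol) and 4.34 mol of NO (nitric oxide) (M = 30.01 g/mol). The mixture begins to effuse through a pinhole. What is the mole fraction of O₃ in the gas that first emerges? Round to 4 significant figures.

0.4123

Rate_i ∝ x_i/√M_i (Graham's law weighted by mole fraction), so the effusate composition follows n_i/√M_i.
So x_O₃ in the escaping gas = (n_O₃/√M_O₃) / Σ(n_i/√M_i)
= (3.85/√48.00) / (3.85/√48.00 + 4.34/√30.01) = 0.5557/(0.5557 + 0.7922) = 0.4123.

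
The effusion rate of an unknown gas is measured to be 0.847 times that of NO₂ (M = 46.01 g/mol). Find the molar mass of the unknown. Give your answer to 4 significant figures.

Since effusion rate ∝ 1/√M, rate_X/rate_NO₂ = √(M_NO₂/M_X).
0.847 = √(46.01/M_X)
M_X = 46.01 / 0.847² = 46.01 / 0.7174 = 64.13 g/mol

64.13 g/mol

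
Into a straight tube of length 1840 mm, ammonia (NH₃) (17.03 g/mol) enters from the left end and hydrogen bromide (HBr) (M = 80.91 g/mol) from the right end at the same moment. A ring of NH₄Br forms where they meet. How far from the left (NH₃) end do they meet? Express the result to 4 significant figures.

Graham's law gives d_NH₃/d_HBr = rate_NH₃/rate_HBr = √(M_HBr/M_NH₃) = √(80.91/17.03) = 2.180.
With d_NH₃ + d_HBr = 1840 mm, d_HBr = 1840/(1 + 2.180) = 578.7 mm.
d_NH₃ = 1840 − 578.7 = 1261 mm.

1261 mm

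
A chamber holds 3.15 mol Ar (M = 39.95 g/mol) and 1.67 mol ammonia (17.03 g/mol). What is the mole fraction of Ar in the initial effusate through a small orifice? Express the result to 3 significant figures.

0.552

The effusion rate of species i is ∝ p_i/√M_i ∝ n_i/√M_i.
x_Ar(eff) = (n_Ar/√M_Ar) / (n_Ar/√M_Ar + n_NH₃/√M_NH₃)
= (3.15/√39.95) / (3.15/√39.95 + 1.67/√17.03) = 0.4984/(0.4984 + 0.4047) = 0.552.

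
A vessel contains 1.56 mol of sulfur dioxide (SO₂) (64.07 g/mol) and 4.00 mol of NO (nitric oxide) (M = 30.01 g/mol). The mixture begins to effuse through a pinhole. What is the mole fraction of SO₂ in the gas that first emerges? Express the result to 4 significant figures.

Each component's effusion rate ∝ (its partial pressure)·(1/√M) ∝ n_i/√M_i.
x_SO₂(eff) = (n_SO₂/√M_SO₂) / (n_SO₂/√M_SO₂ + n_NO/√M_NO)
= (1.56/√64.07) / (1.56/√64.07 + 4.00/√30.01) = 0.1949/(0.1949 + 0.7302) = 0.2107.

0.2107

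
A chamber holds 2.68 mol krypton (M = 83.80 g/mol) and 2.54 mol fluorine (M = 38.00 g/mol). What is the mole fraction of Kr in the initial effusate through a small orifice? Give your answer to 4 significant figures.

0.4154

The effusion rate of species i is ∝ p_i/√M_i ∝ n_i/√M_i.
So x_Kr in the escaping gas = (n_Kr/√M_Kr) / Σ(n_i/√M_i)
= (2.68/√83.80) / (2.68/√83.80 + 2.54/√38.00) = 0.2928/(0.2928 + 0.4120) = 0.4154.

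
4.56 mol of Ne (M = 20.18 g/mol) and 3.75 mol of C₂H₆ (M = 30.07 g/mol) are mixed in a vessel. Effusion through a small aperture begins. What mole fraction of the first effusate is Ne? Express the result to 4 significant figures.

0.5975

The effusion rate of species i is ∝ p_i/√M_i ∝ n_i/√M_i.
Mole fraction of Ne in the effusate = (n_Ne/√M_Ne) / (n_Ne/√M_Ne + n_C₂H₆/√M_C₂H₆)
= (4.56/√20.18) / (4.56/√20.18 + 3.75/√30.07) = 1.015/(1.015 + 0.6839) = 0.5975.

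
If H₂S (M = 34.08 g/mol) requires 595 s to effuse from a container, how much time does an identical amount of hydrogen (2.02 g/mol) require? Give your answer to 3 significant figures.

145 s

Graham's law gives t_H₂/t_H₂S = √(M_H₂/M_H₂S) = √(2.02/34.08) = √0.05927 = 0.2435.
So the time for H₂ is 595 × 0.2435 = 145 s.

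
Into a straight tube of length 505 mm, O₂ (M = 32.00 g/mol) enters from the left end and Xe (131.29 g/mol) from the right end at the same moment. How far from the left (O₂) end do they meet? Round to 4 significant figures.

338.1 mm

Graham's law gives d_O₂/d_Xe = rate_O₂/rate_Xe = √(M_Xe/M_O₂) = √(131.29/32.00) = 2.026.
With d_O₂ + d_Xe = 505 mm, d_Xe = 505/(1 + 2.026) = 166.9 mm.
d_O₂ = 505 − 166.9 = 338.1 mm.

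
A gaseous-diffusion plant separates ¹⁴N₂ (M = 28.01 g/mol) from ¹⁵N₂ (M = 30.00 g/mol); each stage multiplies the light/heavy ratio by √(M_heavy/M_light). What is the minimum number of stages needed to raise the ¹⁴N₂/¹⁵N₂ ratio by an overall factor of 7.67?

60

Single-stage factor α = √(30.00/28.01), so ln α = ½ ln(1.07105) = 0.03432.
Need α^N ≥ 7.67 ⇒ N ≥ ln(7.67) / ln α = 2.037 / 0.03432 = 59.37.
Rounding up, N = 60 stages.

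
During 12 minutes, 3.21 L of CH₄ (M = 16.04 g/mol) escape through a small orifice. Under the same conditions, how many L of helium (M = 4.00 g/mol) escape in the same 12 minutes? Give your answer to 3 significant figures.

6.43 L

Using Graham's law: rate_He/rate_CH₄ = √(M_CH₄/M_He) = √(16.04/4.00) = √4.010 = 2.002.
So the volume for He is 3.21 × 2.002 = 6.43 L.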